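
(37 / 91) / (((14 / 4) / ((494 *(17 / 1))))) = 47804 / 49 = 975.59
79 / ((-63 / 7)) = -79 / 9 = -8.78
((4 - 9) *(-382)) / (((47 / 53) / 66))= 6681180 / 47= 142152.77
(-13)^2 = 169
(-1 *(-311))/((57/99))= 10263/19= 540.16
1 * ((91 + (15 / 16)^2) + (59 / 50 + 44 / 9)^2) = 1668085729 / 12960000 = 128.71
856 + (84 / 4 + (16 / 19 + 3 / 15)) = 83414 / 95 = 878.04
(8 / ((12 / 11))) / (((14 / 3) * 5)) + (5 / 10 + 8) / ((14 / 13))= 1149 / 140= 8.21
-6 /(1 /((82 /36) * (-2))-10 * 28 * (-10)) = -246 /114791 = -0.00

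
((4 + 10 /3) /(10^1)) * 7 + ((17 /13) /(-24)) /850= 26693 /5200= 5.13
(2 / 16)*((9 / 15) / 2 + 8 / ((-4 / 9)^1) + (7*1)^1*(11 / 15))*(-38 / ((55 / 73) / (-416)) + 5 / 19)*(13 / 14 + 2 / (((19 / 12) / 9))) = -405295.29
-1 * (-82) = 82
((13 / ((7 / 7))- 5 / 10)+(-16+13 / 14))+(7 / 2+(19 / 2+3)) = 94 / 7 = 13.43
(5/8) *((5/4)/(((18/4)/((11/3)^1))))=275/432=0.64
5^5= 3125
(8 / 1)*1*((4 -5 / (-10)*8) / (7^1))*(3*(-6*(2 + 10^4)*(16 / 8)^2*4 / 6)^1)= -30726144 / 7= -4389449.14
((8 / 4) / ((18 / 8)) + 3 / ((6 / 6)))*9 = 35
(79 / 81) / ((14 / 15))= 395 / 378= 1.04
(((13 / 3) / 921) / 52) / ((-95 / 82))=-41 / 524970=-0.00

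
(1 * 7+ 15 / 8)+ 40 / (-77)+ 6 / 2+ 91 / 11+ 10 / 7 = 1853 / 88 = 21.06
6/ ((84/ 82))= 41/ 7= 5.86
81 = 81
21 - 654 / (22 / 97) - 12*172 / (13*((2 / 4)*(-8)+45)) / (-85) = -1426541136 / 498355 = -2862.50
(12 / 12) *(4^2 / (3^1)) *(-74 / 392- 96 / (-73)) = 64460 / 10731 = 6.01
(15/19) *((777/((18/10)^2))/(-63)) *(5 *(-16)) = 370000/1539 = 240.42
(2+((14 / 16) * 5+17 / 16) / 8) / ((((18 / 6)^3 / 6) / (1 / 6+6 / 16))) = 4459 / 13824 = 0.32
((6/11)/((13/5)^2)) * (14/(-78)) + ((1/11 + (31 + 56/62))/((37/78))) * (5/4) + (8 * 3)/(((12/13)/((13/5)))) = 21052219437/138597745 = 151.89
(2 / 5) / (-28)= -0.01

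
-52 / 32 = -13 / 8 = -1.62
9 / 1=9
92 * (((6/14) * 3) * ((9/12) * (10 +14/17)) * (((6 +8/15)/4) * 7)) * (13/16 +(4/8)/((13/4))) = 46891089/4420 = 10608.84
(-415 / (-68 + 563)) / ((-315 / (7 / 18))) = 83 / 80190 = 0.00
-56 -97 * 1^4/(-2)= -15/2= -7.50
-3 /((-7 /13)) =39 /7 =5.57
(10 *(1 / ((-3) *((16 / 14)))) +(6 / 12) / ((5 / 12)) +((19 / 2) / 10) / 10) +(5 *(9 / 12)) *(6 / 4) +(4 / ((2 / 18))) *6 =66001 / 300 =220.00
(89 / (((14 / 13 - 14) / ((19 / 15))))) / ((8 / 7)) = -21983 / 2880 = -7.63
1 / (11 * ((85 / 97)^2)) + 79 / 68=406961 / 317900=1.28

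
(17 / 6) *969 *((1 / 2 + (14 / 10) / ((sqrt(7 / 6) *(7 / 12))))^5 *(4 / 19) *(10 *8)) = 3803142029 / 1225 + 125854143096 *sqrt(42) / 214375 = 6909284.77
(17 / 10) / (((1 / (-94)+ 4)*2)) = 799 / 3750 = 0.21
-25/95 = -5/19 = -0.26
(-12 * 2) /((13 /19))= -456 /13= -35.08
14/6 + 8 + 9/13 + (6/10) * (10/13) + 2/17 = 11.60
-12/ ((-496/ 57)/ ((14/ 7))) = 171/ 62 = 2.76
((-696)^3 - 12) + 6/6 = -337153547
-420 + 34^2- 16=720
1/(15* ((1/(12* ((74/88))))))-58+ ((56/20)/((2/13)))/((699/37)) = -433382/7689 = -56.36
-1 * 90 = -90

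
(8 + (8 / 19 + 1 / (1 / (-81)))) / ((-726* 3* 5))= 1379 / 206910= 0.01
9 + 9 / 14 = 135 / 14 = 9.64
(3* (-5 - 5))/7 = -30/7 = -4.29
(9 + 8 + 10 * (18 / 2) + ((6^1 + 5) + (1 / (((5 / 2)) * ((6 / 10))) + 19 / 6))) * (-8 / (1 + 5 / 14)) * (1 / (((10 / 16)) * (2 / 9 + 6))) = -184.67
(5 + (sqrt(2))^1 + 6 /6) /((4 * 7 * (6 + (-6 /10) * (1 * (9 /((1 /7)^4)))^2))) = -5 /6537284194-5 * sqrt(2) /39223705164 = -0.00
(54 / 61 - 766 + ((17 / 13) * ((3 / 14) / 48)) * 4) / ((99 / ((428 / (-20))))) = 403939017 / 2442440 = 165.38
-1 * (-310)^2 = -96100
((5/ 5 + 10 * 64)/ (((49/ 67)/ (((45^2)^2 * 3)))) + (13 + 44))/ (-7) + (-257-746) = -528328972447/ 343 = -1540317703.93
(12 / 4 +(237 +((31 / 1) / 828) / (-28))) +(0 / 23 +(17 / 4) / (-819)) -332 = -3961433 / 43056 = -92.01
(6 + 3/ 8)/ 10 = 51/ 80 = 0.64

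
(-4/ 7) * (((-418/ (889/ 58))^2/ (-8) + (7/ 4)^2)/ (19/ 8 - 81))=-2273634686/ 3479783363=-0.65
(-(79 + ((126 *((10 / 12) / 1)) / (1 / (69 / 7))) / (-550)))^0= 1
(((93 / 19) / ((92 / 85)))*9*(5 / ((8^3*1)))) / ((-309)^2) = 39525 / 9494800384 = 0.00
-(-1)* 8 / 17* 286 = 2288 / 17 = 134.59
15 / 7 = 2.14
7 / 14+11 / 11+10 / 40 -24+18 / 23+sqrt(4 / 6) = -1975 / 92+sqrt(6) / 3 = -20.65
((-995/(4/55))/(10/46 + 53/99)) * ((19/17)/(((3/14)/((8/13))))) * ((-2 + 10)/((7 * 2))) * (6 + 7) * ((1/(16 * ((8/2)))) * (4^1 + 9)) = -10259459925/116552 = -88024.74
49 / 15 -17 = -206 / 15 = -13.73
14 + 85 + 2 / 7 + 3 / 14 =199 / 2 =99.50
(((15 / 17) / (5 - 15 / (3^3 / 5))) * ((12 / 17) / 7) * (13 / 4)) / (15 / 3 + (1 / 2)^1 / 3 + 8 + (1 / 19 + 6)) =60021 / 8864786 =0.01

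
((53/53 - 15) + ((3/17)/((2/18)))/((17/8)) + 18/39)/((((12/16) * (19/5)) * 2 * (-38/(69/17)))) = 5526440/23056709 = 0.24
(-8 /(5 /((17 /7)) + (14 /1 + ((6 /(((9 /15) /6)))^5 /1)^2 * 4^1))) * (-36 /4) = 408 /13705666560000000091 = 0.00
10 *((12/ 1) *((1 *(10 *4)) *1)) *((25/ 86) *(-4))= -5581.40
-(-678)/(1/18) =12204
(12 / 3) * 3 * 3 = 36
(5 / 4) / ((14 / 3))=15 / 56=0.27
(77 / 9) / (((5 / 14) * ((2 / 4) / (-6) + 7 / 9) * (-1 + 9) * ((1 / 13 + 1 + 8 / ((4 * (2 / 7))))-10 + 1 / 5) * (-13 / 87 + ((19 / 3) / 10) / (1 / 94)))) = -87087 / 2066560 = -0.04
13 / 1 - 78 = -65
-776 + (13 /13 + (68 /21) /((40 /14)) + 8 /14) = -81196 /105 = -773.30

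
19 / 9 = 2.11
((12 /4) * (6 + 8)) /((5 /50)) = 420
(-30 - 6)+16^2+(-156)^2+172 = 24728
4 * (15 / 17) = 60 / 17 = 3.53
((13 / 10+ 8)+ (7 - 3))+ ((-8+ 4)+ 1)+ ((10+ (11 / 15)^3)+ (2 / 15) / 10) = 139777 / 6750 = 20.71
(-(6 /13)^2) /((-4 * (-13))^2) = -9 /114244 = -0.00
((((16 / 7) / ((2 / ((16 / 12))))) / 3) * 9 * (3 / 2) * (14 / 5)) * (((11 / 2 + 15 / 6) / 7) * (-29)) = -22272 / 35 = -636.34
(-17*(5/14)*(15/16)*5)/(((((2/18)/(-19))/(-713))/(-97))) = 75394135125/224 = 336580960.38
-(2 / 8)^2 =-1 / 16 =-0.06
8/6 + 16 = 52/3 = 17.33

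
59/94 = 0.63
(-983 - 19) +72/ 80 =-10011/ 10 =-1001.10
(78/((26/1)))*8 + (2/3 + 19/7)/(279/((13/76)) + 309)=24.00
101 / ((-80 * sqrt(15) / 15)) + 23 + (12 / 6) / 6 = 70 / 3 - 101 * sqrt(15) / 80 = 18.44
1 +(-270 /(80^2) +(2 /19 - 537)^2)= 66598877933 /231040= 288256.92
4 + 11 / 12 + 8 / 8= 71 / 12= 5.92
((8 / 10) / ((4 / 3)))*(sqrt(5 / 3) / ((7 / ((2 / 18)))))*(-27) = -3*sqrt(15) / 35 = -0.33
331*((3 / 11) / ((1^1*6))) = 331 / 22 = 15.05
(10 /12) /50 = 1 /60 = 0.02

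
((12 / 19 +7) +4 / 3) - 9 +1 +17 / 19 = 106 / 57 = 1.86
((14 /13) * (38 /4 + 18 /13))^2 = 3924361 /28561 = 137.40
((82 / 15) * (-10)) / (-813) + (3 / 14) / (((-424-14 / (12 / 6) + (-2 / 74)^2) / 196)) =-21735695 / 719551341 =-0.03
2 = 2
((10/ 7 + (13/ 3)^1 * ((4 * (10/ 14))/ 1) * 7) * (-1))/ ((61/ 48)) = -69.32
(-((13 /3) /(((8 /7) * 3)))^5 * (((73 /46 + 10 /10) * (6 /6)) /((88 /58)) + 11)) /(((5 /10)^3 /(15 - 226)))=33859141749730115 /489534160896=69166.04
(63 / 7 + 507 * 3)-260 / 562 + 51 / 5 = 2163331 / 1405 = 1539.74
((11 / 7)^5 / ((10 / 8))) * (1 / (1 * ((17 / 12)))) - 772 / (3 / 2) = -2182559336 / 4285785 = -509.26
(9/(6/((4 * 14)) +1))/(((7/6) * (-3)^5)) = -8/279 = -0.03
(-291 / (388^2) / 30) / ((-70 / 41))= 41 / 1086400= 0.00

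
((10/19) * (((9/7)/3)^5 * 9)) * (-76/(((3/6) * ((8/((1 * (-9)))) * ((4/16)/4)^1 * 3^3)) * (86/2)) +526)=496871820/13731319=36.19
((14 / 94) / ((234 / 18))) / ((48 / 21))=0.01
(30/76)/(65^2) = 3/32110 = 0.00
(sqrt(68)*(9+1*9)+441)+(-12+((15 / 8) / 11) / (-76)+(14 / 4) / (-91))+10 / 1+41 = 36*sqrt(17)+41729581 / 86944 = 628.39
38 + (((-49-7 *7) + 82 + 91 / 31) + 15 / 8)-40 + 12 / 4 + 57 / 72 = -9.40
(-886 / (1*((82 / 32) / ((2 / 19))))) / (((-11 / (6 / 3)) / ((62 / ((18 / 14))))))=24609536 / 77121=319.10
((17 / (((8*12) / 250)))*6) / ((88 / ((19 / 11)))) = 40375 / 7744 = 5.21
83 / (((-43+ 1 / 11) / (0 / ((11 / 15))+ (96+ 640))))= -83996 / 59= -1423.66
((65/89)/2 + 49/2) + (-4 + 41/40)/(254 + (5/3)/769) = 51846781723/2086099480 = 24.85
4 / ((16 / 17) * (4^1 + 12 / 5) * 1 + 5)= 340 / 937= 0.36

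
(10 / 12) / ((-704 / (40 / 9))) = -25 / 4752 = -0.01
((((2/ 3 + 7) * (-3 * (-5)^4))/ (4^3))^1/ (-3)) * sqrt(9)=14375/ 64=224.61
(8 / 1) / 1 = 8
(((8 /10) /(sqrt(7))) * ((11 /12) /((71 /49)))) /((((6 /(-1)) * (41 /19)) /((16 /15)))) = -11704 * sqrt(7) /1964925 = -0.02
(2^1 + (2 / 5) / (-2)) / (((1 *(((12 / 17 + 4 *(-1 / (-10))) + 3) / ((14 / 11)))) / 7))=14994 / 3839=3.91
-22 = -22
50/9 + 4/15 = 5.82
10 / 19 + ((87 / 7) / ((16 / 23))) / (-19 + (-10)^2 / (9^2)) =-1467859 / 3062192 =-0.48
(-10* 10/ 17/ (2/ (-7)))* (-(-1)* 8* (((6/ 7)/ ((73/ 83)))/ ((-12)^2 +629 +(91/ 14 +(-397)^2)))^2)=396806400/ 63635573838013079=0.00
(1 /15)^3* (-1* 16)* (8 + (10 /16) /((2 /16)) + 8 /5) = -1168 /16875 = -0.07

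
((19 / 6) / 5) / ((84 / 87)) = 551 / 840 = 0.66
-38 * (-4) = 152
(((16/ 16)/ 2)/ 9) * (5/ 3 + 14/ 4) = 31/ 108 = 0.29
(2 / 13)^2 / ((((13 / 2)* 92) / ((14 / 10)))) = 14 / 252655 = 0.00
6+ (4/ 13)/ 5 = 394/ 65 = 6.06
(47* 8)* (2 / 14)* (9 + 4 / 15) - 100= 41764 / 105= 397.75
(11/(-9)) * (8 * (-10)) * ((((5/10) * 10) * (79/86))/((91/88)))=15294400/35217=434.29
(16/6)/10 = 0.27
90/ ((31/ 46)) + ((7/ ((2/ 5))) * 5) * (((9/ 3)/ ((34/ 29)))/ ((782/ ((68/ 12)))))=13107245/ 96968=135.17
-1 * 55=-55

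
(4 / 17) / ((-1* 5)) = -4 / 85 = -0.05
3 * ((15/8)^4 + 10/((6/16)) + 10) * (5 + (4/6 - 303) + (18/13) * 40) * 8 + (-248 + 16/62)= -44093807675/154752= -284932.07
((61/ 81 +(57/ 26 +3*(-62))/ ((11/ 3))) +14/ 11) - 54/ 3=-1531355/ 23166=-66.10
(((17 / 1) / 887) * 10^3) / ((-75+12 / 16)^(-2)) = 187444125 / 1774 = 105661.85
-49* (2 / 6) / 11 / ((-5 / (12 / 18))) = 98 / 495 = 0.20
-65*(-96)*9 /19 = 2955.79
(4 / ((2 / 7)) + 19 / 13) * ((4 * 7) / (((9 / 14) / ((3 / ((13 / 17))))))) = 446488 / 169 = 2641.94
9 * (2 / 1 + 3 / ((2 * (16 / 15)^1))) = 981 / 32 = 30.66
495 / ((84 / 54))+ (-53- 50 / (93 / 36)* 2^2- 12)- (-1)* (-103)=31593 / 434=72.79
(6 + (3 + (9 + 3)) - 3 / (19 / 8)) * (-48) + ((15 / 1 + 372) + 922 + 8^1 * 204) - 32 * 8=1737.63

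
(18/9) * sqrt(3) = 2 * sqrt(3) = 3.46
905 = 905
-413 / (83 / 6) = -2478 / 83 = -29.86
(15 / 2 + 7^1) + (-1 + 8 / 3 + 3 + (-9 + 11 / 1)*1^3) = 127 / 6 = 21.17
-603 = -603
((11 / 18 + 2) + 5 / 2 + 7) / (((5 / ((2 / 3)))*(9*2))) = 0.09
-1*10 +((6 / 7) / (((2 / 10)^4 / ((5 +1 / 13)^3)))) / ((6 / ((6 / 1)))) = 1077956210 / 15379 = 70092.74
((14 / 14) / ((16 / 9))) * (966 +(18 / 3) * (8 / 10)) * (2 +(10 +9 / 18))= 109215 / 16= 6825.94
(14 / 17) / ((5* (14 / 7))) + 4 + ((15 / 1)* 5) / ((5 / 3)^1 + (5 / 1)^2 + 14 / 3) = 51743 / 7990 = 6.48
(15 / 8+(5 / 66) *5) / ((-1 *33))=-595 / 8712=-0.07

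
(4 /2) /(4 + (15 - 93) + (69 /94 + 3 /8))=-752 /27407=-0.03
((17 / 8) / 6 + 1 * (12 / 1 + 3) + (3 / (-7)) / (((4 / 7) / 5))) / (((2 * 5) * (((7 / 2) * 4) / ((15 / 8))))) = 557 / 3584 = 0.16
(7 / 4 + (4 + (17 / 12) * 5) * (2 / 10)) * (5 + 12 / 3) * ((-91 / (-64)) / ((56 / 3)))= 13923 / 5120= 2.72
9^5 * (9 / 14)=531441 / 14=37960.07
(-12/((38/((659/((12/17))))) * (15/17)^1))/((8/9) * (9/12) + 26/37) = -7046687/28880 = -244.00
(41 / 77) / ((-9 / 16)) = -656 / 693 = -0.95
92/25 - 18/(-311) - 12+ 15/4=-140327/31100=-4.51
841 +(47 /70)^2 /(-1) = 4118691 /4900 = 840.55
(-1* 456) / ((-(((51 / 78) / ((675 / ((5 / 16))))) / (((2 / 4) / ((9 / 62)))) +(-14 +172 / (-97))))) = -8556238080 / 295961551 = -28.91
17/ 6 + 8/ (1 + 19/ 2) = 151/ 42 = 3.60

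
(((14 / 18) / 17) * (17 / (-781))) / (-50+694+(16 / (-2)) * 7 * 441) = 1 / 24151644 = 0.00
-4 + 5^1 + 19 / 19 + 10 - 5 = 7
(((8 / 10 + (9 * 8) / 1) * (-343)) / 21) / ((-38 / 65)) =115934 / 57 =2033.93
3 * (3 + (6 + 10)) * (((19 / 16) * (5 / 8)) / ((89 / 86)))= 232845 / 5696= 40.88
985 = 985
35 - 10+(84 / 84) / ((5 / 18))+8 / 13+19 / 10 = 809 / 26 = 31.12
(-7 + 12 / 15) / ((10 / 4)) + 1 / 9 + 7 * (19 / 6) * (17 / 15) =3413 / 150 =22.75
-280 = -280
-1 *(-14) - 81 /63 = 89 /7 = 12.71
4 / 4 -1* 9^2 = -80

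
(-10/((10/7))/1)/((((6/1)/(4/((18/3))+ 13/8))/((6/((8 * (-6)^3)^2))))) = -0.00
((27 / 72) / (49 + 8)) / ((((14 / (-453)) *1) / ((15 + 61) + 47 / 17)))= -606567 / 36176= -16.77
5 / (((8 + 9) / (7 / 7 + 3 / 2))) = 25 / 34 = 0.74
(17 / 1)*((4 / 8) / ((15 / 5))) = 17 / 6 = 2.83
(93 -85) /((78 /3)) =4 /13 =0.31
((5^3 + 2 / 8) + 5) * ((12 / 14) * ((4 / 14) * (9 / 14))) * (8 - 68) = -1230.35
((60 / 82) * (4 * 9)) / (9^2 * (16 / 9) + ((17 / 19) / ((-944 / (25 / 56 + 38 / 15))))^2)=0.18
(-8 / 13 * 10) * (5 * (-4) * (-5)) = -8000 / 13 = -615.38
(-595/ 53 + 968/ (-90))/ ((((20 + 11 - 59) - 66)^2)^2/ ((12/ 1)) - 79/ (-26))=-1363102/ 403452213495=-0.00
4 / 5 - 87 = -431 / 5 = -86.20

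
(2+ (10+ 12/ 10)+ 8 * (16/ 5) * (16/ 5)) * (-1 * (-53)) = 126034/ 25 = 5041.36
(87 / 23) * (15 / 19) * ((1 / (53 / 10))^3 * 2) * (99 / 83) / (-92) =-64597500 / 124198106341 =-0.00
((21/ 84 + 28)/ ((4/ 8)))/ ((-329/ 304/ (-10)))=171760/ 329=522.07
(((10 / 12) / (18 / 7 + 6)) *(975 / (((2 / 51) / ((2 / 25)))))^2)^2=9467824382289 / 64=147934755973.27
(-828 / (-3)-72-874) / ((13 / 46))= -30820 / 13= -2370.77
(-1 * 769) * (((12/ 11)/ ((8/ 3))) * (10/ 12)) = -11535/ 44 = -262.16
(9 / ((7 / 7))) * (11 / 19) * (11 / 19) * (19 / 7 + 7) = 74052 / 2527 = 29.30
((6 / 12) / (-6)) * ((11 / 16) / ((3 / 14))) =-77 / 288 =-0.27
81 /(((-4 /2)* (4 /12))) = -243 /2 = -121.50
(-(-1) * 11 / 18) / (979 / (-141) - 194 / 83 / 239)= -10255729 / 116686662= -0.09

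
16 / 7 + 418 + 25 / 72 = 211999 / 504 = 420.63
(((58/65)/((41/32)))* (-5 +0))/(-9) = 0.39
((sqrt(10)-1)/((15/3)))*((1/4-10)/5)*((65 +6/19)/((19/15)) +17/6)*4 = 1531751/18050-1531751*sqrt(10)/18050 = -183.49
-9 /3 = -3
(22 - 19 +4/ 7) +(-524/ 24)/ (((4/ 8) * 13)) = 58/ 273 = 0.21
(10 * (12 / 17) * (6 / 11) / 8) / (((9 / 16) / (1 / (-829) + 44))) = 5836000 / 155023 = 37.65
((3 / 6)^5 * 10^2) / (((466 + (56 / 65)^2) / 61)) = 6443125 / 15775888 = 0.41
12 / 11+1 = 23 / 11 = 2.09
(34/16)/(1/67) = 1139/8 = 142.38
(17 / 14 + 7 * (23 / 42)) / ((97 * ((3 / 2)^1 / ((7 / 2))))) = 106 / 873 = 0.12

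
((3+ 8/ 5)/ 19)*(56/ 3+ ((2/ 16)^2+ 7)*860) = 6681523/ 4560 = 1465.25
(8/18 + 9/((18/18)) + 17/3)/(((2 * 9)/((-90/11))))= -6.87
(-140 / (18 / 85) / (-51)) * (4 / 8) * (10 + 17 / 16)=10325 / 144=71.70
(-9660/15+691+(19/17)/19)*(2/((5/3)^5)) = 15552/2125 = 7.32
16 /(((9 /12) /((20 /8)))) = 160 /3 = 53.33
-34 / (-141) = 34 / 141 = 0.24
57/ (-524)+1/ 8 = 17/ 1048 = 0.02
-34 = -34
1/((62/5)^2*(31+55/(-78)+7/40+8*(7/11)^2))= 1179750/6114855493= 0.00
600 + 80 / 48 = 1805 / 3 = 601.67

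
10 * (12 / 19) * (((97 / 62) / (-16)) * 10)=-7275 / 1178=-6.18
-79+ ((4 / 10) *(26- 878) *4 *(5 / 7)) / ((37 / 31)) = -231757 / 259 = -894.81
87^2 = 7569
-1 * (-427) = 427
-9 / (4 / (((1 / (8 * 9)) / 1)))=-1 / 32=-0.03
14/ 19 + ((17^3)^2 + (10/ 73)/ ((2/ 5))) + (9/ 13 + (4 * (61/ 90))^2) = 881329959003979/ 36512775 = 24137578.12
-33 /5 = -6.60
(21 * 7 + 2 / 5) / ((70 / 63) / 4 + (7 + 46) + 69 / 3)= 1.93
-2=-2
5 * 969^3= 4549266045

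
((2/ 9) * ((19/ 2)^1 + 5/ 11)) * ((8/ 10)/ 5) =292/ 825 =0.35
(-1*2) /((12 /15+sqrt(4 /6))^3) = 222750 -181875*sqrt(6) /2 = -0.47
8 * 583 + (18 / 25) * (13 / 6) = 4665.56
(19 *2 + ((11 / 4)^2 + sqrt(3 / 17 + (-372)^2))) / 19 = 729 / 304 + sqrt(39993027) / 323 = 21.98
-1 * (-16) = 16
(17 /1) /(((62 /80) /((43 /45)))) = 5848 /279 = 20.96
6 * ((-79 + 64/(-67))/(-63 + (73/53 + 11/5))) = 2839210/351683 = 8.07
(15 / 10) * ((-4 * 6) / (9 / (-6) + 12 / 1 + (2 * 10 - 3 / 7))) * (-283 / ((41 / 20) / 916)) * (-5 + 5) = 0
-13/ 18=-0.72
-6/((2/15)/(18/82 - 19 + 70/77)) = 362700/451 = 804.21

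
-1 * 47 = -47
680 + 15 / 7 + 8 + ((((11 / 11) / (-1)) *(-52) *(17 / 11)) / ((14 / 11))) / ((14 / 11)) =36248 / 49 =739.76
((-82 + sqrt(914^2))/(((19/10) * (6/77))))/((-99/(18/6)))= -29120/171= -170.29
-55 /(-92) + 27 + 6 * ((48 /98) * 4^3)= 972283 /4508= 215.68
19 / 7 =2.71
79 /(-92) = -79 /92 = -0.86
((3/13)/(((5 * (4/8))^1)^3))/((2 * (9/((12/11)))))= 16/17875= 0.00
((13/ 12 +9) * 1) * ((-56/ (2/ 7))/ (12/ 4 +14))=-5929/ 51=-116.25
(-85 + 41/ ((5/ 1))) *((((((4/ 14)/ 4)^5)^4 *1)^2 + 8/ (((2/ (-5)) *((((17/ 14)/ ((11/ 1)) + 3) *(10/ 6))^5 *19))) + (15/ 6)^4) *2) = -245646610467480896720136931537294825422404016776875345937838484791/ 40941396431799339099374267750134620386564429093626760396800000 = -5999.96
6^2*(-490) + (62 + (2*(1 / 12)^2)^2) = -91124351 / 5184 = -17578.00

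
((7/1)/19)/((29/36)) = 252/551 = 0.46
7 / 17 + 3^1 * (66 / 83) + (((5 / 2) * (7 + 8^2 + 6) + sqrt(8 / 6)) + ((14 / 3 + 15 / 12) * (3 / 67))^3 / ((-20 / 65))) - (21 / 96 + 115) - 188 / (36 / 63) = -27049492254777 / 108640407808 + 2 * sqrt(3) / 3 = -247.83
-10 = -10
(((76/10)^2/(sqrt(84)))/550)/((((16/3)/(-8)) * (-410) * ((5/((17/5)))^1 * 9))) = 6137 * sqrt(21)/8879062500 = 0.00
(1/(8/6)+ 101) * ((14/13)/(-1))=-2849/26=-109.58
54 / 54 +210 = 211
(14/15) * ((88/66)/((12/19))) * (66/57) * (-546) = -56056/45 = -1245.69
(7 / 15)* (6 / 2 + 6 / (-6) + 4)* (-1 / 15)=-14 / 75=-0.19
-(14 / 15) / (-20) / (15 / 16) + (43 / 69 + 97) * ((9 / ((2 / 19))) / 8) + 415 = 37736038 / 25875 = 1458.40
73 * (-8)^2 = 4672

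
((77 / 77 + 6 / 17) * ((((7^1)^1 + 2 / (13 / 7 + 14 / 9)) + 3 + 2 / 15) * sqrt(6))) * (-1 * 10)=-318044 * sqrt(6) / 2193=-355.24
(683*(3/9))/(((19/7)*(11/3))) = 4781/209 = 22.88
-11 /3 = -3.67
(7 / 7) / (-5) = -1 / 5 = -0.20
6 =6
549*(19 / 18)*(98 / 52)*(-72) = -1022238 / 13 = -78633.69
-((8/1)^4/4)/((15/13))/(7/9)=-39936/35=-1141.03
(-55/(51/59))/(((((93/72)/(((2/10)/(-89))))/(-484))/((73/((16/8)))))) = -91721872/46903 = -1955.57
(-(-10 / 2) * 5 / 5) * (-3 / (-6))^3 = 5 / 8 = 0.62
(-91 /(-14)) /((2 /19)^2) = 4693 /8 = 586.62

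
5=5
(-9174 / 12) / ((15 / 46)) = -35167 / 15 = -2344.47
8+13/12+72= 973/12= 81.08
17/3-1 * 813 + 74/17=-40952/51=-802.98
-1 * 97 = -97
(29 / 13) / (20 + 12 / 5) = 145 / 1456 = 0.10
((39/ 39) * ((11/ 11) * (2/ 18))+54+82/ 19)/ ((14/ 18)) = 9991/ 133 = 75.12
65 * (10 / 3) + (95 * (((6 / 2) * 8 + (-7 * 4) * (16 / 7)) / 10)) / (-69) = 5110 / 23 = 222.17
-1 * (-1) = 1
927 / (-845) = -927 / 845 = -1.10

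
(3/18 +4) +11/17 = 491/102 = 4.81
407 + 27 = 434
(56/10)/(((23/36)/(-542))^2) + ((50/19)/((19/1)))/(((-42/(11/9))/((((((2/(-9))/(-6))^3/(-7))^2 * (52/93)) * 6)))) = 428026808423574022973193448/106202573640142382655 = 4030286.59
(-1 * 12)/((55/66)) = -72/5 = -14.40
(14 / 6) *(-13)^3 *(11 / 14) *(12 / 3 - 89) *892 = 916170970 / 3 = 305390323.33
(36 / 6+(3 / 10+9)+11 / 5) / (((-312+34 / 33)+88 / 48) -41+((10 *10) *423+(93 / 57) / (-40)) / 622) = -90998600 / 1467053421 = -0.06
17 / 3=5.67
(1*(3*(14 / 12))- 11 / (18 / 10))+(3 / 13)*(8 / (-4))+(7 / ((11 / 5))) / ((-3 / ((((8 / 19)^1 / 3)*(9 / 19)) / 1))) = -2920669 / 929214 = -3.14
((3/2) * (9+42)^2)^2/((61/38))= 1156849371/122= 9482371.89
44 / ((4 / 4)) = 44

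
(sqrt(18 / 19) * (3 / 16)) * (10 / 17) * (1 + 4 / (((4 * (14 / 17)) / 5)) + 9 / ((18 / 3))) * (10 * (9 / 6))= 13.80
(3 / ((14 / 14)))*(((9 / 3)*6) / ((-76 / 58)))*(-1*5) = 3915 / 19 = 206.05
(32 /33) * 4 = 3.88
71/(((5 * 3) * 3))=71/45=1.58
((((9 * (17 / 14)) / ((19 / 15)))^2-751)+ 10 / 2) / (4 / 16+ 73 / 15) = -712754265 / 5430523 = -131.25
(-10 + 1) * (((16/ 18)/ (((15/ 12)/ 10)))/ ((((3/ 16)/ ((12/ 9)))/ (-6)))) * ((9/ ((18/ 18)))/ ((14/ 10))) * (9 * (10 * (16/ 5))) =35389440/ 7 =5055634.29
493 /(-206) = -2.39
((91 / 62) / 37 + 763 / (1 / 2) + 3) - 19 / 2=1742912 / 1147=1519.54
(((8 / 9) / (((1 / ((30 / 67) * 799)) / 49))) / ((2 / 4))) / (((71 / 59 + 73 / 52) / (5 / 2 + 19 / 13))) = 76134600640 / 1607799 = 47353.31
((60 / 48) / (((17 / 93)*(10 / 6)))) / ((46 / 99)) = 27621 / 3128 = 8.83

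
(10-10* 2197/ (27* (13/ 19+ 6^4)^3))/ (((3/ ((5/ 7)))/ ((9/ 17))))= 20188182534390400/ 16015958741695563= 1.26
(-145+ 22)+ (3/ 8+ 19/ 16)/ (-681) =-1340233/ 10896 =-123.00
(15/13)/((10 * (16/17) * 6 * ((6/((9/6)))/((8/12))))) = 17/4992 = 0.00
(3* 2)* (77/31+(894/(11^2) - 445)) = -9792984/3751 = -2610.77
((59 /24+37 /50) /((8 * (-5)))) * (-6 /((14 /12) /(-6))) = -17271 /7000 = -2.47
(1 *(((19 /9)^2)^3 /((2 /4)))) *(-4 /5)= -376367048 /2657205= -141.64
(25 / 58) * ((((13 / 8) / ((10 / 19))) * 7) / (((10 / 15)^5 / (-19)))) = -39913965 / 29696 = -1344.09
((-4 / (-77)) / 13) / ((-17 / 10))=-40 / 17017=-0.00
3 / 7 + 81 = 570 / 7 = 81.43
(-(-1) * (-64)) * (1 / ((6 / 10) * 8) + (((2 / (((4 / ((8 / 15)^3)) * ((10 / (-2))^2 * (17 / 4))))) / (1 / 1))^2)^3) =-116122126396139971985694172339760081464 / 8709159479710497893393039703369140625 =-13.33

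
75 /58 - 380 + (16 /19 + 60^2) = 3550793 /1102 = 3222.14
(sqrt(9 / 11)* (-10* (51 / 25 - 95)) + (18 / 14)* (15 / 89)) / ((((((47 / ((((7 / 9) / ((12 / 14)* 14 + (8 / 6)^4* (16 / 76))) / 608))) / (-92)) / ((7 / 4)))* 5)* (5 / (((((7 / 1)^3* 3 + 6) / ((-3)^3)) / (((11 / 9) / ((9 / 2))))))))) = 24295383 / 57400665344 + 10978813629* sqrt(11) / 22170200800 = 1.64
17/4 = 4.25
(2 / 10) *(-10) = -2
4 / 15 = 0.27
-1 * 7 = -7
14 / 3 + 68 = 72.67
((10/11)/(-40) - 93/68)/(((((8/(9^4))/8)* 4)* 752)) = -3.03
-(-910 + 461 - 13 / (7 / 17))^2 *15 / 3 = -56582480 / 49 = -1154744.49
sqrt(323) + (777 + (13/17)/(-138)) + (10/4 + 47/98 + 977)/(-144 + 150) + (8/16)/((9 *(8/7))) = sqrt(323) + 2594391313/2758896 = 958.35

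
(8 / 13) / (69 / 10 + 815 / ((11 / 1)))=880 / 115817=0.01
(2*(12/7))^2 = 576/49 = 11.76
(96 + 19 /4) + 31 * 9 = 1519 /4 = 379.75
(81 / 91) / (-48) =-27 / 1456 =-0.02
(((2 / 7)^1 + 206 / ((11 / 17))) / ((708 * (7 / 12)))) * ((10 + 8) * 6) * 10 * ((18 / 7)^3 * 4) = 618165872640 / 10907743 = 56672.21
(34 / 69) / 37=34 / 2553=0.01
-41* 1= -41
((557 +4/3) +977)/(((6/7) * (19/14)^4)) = 619304336/1172889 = 528.02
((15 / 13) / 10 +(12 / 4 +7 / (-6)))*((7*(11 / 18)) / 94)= 1463 / 16497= 0.09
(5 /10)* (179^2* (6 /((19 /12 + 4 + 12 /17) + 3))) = 19609092 /1895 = 10347.81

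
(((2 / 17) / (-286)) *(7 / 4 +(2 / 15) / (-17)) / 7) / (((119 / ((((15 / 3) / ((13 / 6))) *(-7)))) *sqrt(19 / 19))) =1777 / 127865738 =0.00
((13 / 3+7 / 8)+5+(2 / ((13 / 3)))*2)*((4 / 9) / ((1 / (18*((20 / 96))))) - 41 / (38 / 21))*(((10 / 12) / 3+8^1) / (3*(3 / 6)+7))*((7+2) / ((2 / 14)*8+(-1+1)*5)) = -8668257227 / 4837248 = -1791.98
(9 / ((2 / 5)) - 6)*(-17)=-561 / 2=-280.50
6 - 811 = -805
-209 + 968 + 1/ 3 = 2278/ 3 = 759.33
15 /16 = 0.94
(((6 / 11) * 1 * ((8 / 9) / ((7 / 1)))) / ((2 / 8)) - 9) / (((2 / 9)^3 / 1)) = -489645 / 616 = -794.88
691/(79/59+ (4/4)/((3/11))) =122307/886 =138.04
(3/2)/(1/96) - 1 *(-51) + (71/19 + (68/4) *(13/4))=19303/76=253.99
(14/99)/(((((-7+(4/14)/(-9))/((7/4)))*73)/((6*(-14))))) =0.04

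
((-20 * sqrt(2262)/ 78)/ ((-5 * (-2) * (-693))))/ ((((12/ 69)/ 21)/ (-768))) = -163.19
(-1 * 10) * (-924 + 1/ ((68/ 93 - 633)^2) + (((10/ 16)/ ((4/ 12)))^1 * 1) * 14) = 62080446552975/ 6915115202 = 8977.50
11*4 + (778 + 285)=1107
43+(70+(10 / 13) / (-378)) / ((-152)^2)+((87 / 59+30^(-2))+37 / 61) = 230276121136727 / 5107568356800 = 45.09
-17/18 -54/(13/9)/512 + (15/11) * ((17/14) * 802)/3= 1018567345/2306304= 441.64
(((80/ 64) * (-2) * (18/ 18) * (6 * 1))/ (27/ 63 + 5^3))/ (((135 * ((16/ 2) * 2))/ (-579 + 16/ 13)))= 0.03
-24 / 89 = -0.27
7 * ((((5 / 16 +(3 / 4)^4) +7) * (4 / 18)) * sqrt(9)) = 4557 / 128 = 35.60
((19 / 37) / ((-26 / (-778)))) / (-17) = -7391 / 8177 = -0.90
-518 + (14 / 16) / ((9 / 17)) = -37177 / 72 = -516.35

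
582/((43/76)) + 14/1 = 44834/43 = 1042.65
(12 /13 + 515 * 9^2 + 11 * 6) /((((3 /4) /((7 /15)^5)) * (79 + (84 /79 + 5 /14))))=2692438777448 /175610784375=15.33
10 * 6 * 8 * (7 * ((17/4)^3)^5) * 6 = 53743318392371.65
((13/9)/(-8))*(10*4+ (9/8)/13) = -4169/576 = -7.24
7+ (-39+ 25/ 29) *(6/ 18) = -497/ 87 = -5.71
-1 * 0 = 0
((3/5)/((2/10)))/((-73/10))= -30/73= -0.41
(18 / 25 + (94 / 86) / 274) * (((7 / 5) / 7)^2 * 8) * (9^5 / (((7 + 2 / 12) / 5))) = 302214199176 / 31664125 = 9544.37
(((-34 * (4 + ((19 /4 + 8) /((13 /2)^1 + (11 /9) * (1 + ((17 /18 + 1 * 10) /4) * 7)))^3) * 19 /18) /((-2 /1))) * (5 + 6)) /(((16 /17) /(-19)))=-9583069983189172481 /591076866075624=-16212.90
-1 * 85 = -85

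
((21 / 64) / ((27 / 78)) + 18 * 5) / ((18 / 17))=148427 / 1728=85.90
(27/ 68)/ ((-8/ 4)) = -27/ 136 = -0.20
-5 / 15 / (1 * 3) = -1 / 9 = -0.11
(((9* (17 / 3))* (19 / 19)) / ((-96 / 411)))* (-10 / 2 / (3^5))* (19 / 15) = 44251 / 7776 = 5.69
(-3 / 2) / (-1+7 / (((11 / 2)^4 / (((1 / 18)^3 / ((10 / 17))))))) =160099335 / 106732652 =1.50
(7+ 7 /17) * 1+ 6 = 228 /17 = 13.41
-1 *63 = -63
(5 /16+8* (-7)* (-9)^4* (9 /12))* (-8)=4408987 /2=2204493.50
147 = 147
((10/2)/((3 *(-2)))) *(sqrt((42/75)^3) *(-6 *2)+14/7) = -5/3+28 *sqrt(14)/25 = 2.52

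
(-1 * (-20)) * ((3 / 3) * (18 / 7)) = 360 / 7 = 51.43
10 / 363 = 0.03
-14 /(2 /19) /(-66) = 133 /66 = 2.02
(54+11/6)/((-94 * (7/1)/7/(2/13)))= -0.09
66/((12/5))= 55/2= 27.50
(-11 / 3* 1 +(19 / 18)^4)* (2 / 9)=-0.54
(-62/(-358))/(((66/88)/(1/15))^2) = 496/362475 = 0.00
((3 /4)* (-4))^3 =-27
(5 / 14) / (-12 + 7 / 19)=-95 / 3094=-0.03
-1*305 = -305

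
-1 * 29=-29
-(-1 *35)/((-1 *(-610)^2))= -7/74420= -0.00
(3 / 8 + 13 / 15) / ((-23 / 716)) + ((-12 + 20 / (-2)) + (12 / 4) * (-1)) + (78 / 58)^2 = -35888071 / 580290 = -61.85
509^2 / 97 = 259081 / 97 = 2670.94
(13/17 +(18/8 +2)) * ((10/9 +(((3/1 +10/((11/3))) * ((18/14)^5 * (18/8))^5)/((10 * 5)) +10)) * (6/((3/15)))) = 106778683932559845538624315687711/200102764552374008513556480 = 533619.23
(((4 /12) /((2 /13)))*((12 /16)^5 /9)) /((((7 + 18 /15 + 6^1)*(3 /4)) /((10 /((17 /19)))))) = 18525 /308992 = 0.06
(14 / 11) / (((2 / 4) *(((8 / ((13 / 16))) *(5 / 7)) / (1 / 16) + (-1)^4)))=2548 / 113641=0.02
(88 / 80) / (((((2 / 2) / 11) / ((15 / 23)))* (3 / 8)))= 484 / 23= 21.04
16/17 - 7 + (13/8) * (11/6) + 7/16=-539/204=-2.64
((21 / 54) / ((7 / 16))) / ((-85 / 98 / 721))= -565264 / 765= -738.91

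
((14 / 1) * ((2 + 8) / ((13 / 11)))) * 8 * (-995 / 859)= -1097.73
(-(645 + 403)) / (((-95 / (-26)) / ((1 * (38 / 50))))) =-27248 / 125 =-217.98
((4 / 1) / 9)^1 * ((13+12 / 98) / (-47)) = -2572 / 20727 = -0.12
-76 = -76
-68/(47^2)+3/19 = 5335/41971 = 0.13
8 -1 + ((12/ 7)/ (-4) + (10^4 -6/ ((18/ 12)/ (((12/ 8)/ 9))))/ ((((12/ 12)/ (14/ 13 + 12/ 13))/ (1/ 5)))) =4006.30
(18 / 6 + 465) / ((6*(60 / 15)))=39 / 2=19.50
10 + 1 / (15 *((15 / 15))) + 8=271 / 15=18.07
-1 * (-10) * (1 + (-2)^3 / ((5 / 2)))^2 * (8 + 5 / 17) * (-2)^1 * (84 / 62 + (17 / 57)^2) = -3307945916 / 2853705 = -1159.18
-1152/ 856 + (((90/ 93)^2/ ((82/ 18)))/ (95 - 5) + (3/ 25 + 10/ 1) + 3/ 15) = 946101156/ 105397675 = 8.98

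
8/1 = 8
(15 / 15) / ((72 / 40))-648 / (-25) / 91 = 17207 / 20475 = 0.84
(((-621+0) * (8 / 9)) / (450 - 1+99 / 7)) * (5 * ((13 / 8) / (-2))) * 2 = 9.68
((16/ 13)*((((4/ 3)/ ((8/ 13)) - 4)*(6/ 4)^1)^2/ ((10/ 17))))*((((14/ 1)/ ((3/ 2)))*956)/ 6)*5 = 13765444/ 117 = 117653.37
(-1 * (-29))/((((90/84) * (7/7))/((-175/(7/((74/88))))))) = -37555/66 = -569.02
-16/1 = -16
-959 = -959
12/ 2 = 6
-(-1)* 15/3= 5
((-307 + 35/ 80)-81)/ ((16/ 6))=-18603/ 128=-145.34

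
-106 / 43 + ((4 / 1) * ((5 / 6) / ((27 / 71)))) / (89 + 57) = -611513 / 254259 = -2.41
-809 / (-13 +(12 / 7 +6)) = 153.05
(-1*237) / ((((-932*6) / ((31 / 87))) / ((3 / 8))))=2449 / 432448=0.01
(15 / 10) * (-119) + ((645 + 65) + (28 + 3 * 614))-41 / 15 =71963 / 30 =2398.77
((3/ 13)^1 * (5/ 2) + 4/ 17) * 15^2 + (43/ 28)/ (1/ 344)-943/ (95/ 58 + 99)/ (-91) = 12842915213/ 18059678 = 711.14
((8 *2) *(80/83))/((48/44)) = 3520/249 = 14.14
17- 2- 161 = -146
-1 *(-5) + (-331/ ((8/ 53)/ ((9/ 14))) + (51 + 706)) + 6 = -71871/ 112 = -641.71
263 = 263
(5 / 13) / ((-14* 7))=-5 / 1274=-0.00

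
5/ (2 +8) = 1/ 2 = 0.50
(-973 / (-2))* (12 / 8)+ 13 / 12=4385 / 6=730.83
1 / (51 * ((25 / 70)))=14 / 255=0.05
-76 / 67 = -1.13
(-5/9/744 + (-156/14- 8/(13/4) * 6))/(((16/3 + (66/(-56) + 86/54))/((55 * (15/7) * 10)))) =-1184221725/222859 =-5313.77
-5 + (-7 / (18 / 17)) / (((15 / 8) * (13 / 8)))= -12583 / 1755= -7.17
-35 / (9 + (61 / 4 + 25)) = -140 / 197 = -0.71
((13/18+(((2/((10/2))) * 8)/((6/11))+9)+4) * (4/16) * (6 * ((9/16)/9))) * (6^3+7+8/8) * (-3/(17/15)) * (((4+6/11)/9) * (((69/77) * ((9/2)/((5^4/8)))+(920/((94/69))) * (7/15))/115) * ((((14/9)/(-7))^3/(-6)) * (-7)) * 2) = 3060328683328/79288864875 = 38.60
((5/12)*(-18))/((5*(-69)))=1/46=0.02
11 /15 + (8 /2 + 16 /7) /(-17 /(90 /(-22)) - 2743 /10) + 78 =200936171 /2552865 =78.71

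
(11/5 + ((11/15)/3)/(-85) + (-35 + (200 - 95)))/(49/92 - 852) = -25406168/299631375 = -0.08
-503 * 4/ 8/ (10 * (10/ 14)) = -3521/ 100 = -35.21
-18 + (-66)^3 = -287514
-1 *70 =-70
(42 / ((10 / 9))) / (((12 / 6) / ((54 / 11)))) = 5103 / 55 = 92.78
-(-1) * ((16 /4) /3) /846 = 2 /1269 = 0.00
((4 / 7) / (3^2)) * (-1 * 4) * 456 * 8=-926.48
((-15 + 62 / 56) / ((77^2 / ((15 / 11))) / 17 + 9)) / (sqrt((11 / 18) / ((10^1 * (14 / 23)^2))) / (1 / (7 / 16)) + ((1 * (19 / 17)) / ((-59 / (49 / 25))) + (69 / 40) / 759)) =-833155582941495000 * sqrt(55) / 20117043680137555669-1212120073312632000 / 20117043680137555669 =-0.37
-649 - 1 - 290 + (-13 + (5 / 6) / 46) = -263023 / 276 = -952.98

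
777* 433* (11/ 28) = 528693/ 4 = 132173.25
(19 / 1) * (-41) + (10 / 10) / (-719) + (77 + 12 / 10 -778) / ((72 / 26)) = -1031.71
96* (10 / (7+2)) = 106.67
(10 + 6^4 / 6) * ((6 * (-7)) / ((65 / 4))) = -37968 / 65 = -584.12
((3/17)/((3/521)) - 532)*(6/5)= -51138/85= -601.62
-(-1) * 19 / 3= 19 / 3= 6.33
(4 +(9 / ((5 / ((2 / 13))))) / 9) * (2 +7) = 2358 / 65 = 36.28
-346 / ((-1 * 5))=346 / 5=69.20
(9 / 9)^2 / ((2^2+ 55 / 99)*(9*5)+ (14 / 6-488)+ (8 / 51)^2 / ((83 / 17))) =-12699 / 3564122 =-0.00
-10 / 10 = -1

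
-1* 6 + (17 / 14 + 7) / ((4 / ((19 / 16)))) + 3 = -503 / 896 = -0.56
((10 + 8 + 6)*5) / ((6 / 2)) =40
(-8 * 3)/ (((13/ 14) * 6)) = -56/ 13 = -4.31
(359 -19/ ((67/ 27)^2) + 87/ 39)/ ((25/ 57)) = 1191316017/ 1458925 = 816.57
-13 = -13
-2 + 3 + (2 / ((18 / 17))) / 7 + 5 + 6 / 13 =5513 / 819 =6.73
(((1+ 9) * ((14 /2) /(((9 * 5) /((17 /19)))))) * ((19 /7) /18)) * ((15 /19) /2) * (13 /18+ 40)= 62305 /18468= 3.37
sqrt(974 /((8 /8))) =sqrt(974) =31.21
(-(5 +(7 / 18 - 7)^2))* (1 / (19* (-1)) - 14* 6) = 25202257 / 6156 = 4093.93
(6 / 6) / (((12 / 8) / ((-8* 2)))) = -32 / 3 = -10.67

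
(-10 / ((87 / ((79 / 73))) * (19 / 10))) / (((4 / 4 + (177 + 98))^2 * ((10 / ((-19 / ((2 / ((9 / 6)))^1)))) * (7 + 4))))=395 / 3547821024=0.00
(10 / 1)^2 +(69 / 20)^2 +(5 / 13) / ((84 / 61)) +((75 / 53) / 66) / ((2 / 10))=7148722499 / 63663600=112.29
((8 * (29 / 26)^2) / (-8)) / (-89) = 841 / 60164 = 0.01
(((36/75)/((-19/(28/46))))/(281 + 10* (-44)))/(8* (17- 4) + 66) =0.00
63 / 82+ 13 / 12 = 911 / 492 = 1.85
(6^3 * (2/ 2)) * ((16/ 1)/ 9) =384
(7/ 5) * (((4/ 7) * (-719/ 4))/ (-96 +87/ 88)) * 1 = 63272/ 41805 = 1.51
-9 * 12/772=-27/193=-0.14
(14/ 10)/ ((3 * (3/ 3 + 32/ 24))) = 1/ 5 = 0.20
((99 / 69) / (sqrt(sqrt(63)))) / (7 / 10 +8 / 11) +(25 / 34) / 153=25 / 5202 +1210 *sqrt(3) *7^(3 / 4) / 25277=0.36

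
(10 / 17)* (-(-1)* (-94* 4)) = -3760 / 17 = -221.18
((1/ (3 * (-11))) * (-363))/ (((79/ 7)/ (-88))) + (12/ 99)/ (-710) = -79380998/ 925485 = -85.77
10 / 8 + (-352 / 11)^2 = 4101 / 4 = 1025.25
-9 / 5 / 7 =-9 / 35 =-0.26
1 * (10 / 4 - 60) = -115 / 2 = -57.50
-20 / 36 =-5 / 9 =-0.56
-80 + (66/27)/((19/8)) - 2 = -13846/171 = -80.97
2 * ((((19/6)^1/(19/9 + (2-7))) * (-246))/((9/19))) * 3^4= 1198881/13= 92221.62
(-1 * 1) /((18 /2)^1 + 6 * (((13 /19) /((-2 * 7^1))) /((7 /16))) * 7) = -133 /573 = -0.23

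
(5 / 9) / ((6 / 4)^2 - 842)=-20 / 30231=-0.00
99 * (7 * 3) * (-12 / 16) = -1559.25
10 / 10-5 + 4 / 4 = -3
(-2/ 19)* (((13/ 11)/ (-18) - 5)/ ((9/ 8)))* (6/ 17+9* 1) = 25016/ 5643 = 4.43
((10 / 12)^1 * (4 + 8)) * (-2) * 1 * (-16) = 320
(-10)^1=-10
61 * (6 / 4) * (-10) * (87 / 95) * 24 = -382104 / 19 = -20110.74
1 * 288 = 288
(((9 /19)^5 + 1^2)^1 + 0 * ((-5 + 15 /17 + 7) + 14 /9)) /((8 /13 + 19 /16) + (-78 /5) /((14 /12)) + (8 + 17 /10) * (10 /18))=-166102896960 /1002550200209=-0.17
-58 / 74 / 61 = -0.01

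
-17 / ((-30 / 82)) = 697 / 15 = 46.47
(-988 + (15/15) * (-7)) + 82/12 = -988.17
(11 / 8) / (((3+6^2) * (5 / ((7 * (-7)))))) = -0.35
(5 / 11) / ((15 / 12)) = 4 / 11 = 0.36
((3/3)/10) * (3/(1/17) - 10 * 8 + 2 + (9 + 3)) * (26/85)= -39/85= -0.46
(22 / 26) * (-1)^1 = -11 / 13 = -0.85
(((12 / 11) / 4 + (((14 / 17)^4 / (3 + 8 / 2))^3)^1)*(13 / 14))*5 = 113729517447407875 / 89723824533383194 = 1.27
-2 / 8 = -1 / 4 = -0.25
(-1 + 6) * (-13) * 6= -390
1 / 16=0.06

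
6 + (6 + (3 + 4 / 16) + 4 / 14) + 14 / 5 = 2567 / 140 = 18.34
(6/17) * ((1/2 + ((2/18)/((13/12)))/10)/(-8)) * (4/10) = -199/22100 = -0.01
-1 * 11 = -11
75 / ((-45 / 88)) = -440 / 3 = -146.67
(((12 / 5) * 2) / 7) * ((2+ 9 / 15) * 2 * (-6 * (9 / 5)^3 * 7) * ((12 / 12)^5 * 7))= -19105632 / 3125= -6113.80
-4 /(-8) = 1 /2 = 0.50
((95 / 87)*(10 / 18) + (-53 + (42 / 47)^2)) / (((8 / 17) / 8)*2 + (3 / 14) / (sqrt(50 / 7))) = -4247862270400 / 5187211353 + 257905923560*sqrt(14) / 1729070451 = -260.81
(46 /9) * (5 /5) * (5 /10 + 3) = 161 /9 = 17.89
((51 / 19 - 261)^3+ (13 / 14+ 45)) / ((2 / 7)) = -1655162128031 / 27436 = -60328113.72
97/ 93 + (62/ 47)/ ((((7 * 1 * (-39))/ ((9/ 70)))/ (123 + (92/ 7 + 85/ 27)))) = 279629429/ 292354335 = 0.96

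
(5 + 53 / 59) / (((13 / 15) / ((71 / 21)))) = 123540 / 5369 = 23.01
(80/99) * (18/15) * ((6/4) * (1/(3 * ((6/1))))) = 8/99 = 0.08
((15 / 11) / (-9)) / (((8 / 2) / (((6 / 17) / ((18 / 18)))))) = -5 / 374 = -0.01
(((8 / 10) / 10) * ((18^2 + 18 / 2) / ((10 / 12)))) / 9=444 / 125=3.55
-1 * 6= -6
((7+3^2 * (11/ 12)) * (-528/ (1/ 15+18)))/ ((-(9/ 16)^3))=54968320/ 21951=2504.14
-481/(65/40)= -296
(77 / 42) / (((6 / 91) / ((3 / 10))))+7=1841 / 120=15.34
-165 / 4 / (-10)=33 / 8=4.12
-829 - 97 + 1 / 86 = -79635 / 86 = -925.99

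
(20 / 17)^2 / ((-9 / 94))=-37600 / 2601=-14.46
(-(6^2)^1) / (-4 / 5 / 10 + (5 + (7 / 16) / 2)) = -28800 / 4111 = -7.01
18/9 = 2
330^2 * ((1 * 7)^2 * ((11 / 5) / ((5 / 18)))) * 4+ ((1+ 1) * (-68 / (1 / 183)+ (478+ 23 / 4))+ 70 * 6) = 338048295 / 2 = 169024147.50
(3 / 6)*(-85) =-85 / 2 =-42.50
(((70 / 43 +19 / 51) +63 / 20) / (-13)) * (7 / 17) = -0.16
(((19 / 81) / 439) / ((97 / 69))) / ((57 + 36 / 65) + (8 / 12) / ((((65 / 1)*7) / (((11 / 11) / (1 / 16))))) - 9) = 198835 / 25412342076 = 0.00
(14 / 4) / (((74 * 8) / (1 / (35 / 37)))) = 1 / 160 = 0.01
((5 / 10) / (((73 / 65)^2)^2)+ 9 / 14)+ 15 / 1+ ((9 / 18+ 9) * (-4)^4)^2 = 5914639.96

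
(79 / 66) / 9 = 79 / 594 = 0.13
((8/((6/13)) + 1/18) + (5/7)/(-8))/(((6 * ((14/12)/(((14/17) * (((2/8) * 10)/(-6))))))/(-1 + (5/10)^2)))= 43595/68544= 0.64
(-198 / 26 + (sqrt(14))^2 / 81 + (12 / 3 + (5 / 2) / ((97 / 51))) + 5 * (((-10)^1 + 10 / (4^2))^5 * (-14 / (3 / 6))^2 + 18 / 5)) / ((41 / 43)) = -2553529844586756713 / 8576575488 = -297733034.37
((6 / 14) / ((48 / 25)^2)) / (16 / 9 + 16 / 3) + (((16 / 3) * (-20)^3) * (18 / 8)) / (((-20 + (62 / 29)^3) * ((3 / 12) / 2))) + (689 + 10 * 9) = 77517124346743 / 1021755392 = 75866.62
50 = 50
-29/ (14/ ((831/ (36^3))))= -8033/ 217728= -0.04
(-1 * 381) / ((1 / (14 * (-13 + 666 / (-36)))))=168021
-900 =-900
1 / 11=0.09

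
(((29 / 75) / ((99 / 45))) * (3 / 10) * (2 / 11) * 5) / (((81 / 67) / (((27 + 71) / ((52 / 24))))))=380828 / 212355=1.79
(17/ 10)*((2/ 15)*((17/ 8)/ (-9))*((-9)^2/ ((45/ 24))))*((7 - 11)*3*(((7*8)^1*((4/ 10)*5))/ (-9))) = -129472/ 375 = -345.26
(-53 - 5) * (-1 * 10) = 580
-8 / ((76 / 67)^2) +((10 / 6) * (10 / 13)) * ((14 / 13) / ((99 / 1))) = -224810977 / 36239346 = -6.20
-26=-26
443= 443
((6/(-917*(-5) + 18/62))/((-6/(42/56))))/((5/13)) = -1209/2842880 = -0.00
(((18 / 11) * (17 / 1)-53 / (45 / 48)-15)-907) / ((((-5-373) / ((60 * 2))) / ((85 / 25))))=10667024 / 10395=1026.17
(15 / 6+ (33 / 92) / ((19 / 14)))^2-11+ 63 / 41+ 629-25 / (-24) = 118050944657 / 187913496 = 628.22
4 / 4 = 1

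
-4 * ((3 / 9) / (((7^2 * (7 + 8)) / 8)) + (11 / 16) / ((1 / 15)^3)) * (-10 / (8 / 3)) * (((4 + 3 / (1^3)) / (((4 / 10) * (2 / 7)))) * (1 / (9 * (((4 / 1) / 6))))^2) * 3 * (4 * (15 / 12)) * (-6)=-2046518825 / 384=-5329476.11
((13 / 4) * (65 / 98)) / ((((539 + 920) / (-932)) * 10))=-39377 / 285964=-0.14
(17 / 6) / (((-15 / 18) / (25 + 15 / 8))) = -731 / 8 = -91.38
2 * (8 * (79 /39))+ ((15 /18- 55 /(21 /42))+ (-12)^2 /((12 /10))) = 3373 /78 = 43.24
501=501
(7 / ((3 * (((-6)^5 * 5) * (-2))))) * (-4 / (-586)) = 7 / 34175520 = 0.00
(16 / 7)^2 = 256 / 49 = 5.22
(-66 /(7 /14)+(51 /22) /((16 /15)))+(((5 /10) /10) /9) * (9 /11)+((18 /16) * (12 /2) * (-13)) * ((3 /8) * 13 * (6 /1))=-4745857 /1760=-2696.51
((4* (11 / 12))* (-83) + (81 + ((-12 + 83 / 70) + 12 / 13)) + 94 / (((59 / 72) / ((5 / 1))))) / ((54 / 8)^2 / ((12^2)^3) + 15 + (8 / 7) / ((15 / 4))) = 22.24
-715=-715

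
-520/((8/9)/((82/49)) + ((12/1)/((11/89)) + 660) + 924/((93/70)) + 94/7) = -229008780/645864001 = -0.35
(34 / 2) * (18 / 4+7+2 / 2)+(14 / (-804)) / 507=21655234 / 101907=212.50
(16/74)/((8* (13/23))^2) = 529/50024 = 0.01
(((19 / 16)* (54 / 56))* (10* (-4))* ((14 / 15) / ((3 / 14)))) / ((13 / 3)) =-1197 / 26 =-46.04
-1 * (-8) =8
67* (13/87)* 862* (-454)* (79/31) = -26928264532/2697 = -9984525.23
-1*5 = -5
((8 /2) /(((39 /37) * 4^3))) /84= 37 /52416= 0.00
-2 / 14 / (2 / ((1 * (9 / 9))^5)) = -1 / 14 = -0.07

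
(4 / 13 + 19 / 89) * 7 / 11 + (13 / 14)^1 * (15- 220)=-190.03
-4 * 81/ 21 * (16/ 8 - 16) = 216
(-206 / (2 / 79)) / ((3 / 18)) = -48822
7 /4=1.75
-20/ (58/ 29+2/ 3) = -15/ 2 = -7.50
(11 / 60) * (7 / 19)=77 / 1140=0.07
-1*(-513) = 513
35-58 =-23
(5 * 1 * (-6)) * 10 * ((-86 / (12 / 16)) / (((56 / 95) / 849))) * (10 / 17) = 3468165000 / 119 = 29144243.70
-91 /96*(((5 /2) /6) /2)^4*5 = -284375 /31850496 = -0.01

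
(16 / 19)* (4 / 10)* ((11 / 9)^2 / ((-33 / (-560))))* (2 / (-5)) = -78848 / 23085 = -3.42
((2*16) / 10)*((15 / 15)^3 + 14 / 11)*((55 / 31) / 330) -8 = -8144 / 1023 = -7.96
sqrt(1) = 1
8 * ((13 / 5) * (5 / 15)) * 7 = 728 / 15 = 48.53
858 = 858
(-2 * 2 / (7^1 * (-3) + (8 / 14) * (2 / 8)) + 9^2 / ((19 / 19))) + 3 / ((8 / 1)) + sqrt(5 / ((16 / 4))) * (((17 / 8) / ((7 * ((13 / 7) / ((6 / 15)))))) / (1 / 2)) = 17 * sqrt(5) / 260 + 47635 / 584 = 81.71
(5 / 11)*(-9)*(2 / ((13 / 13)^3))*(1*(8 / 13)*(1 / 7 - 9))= 44.60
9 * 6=54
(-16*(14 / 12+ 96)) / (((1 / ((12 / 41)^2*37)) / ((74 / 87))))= -204320512 / 48749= -4191.28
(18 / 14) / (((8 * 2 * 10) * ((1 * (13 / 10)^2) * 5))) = 9 / 9464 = 0.00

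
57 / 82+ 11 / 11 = 139 / 82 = 1.70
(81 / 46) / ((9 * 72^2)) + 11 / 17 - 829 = -373116655 / 450432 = -828.35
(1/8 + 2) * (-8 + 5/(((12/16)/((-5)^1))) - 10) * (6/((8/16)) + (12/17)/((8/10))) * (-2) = 5621/2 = 2810.50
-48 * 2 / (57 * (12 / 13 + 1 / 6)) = -2496 / 1615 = -1.55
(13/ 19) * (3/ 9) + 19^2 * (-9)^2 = 1666750/ 57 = 29241.23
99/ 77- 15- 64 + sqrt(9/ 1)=-523/ 7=-74.71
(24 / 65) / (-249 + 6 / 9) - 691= -33461747 / 48425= -691.00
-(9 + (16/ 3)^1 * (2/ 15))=-437/ 45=-9.71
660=660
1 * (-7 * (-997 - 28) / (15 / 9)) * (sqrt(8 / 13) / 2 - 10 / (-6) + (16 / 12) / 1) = 4305 * sqrt(26) / 13 + 12915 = 14603.56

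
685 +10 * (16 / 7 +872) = 65995 / 7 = 9427.86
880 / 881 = 1.00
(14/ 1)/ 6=7/ 3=2.33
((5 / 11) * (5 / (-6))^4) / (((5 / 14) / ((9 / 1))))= 4375 / 792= 5.52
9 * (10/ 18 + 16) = 149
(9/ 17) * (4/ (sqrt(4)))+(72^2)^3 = 2368339181586/ 17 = 139314069505.06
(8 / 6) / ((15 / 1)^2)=4 / 675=0.01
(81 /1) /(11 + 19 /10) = 270 /43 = 6.28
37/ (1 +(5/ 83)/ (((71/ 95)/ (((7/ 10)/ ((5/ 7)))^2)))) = 21804100/ 634919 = 34.34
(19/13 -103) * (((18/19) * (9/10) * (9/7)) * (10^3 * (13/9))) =-21384000/133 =-160781.95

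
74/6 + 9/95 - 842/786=424007/37335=11.36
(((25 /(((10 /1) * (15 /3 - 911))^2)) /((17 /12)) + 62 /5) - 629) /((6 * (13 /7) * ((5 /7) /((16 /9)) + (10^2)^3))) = -1405347295646 /25396676044017525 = -0.00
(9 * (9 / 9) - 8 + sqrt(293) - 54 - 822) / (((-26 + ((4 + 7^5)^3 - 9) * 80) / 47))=-41125 / 380076161577734 + 47 * sqrt(293) / 380076161577734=-0.00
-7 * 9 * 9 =-567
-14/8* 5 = -35/4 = -8.75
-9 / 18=-0.50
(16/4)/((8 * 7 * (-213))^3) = -1/424270562688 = -0.00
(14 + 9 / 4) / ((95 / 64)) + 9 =379 / 19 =19.95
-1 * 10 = -10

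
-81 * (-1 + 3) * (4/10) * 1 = -324/5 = -64.80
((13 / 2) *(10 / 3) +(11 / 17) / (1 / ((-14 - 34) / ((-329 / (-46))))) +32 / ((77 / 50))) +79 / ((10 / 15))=57808235 / 369138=156.60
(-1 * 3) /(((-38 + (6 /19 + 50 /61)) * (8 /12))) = 3477 /28484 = 0.12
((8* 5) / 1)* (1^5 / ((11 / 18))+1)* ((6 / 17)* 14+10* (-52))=-923360 / 17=-54315.29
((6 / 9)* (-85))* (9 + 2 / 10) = -1564 / 3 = -521.33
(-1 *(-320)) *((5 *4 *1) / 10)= 640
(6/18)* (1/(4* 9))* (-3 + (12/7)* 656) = 2617/252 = 10.38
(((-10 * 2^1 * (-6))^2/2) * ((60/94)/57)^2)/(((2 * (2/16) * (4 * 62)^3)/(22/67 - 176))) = -66206250/1591705811653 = -0.00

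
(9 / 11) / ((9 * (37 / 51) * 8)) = 0.02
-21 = -21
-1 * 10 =-10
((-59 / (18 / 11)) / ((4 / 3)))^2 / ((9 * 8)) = 421201 / 41472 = 10.16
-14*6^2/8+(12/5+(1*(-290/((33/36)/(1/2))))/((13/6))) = -95529/715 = -133.61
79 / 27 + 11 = 376 / 27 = 13.93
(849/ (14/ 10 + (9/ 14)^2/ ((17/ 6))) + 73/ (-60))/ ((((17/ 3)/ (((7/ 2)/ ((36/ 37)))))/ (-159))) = -5811876987133/ 105076320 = -55311.01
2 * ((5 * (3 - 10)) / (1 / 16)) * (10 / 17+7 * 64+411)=-16366560 / 17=-962738.82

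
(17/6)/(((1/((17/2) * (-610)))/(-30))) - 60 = 440665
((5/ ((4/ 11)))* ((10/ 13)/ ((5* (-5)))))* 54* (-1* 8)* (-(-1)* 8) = 19008/ 13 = 1462.15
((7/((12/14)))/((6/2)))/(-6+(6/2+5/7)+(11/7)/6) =-343/255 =-1.35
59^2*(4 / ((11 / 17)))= 236708 / 11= 21518.91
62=62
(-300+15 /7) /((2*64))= -2085 /896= -2.33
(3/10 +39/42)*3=129/35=3.69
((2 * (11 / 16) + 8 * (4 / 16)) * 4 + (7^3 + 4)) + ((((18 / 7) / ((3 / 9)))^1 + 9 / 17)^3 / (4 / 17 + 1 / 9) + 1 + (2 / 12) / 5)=1978.80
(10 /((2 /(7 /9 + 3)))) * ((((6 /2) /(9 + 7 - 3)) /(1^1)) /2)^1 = 85 /39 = 2.18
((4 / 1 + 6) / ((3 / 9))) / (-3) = -10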